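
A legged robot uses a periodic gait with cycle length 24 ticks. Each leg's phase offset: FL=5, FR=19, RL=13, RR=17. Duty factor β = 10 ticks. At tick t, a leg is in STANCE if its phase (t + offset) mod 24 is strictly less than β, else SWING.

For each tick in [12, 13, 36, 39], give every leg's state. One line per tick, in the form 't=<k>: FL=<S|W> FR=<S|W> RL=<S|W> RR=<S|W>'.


t=12: phase=(17,7,1,5) vs β=10 → FL=W FR=S RL=S RR=S
t=13: phase=(18,8,2,6) vs β=10 → FL=W FR=S RL=S RR=S
t=36: phase=(17,7,1,5) vs β=10 → FL=W FR=S RL=S RR=S
t=39: phase=(20,10,4,8) vs β=10 → FL=W FR=W RL=S RR=S

t=12: FL=W FR=S RL=S RR=S
t=13: FL=W FR=S RL=S RR=S
t=36: FL=W FR=S RL=S RR=S
t=39: FL=W FR=W RL=S RR=S


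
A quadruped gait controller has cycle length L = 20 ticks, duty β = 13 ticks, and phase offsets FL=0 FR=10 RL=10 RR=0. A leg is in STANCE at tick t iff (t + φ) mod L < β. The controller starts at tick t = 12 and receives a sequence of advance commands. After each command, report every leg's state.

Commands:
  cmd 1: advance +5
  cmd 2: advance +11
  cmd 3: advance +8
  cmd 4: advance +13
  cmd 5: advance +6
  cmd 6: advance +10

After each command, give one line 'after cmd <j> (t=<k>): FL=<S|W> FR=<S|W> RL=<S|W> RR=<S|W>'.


start t=12: FL=S FR=S RL=S RR=S
cmd 1: advance +5 → t=17, phase=(17,7,7,17) → FL=W FR=S RL=S RR=W
cmd 2: advance +11 → t=28, phase=(8,18,18,8) → FL=S FR=W RL=W RR=S
cmd 3: advance +8 → t=36, phase=(16,6,6,16) → FL=W FR=S RL=S RR=W
cmd 4: advance +13 → t=49, phase=(9,19,19,9) → FL=S FR=W RL=W RR=S
cmd 5: advance +6 → t=55, phase=(15,5,5,15) → FL=W FR=S RL=S RR=W
cmd 6: advance +10 → t=65, phase=(5,15,15,5) → FL=S FR=W RL=W RR=S

after cmd 1 (t=17): FL=W FR=S RL=S RR=W
after cmd 2 (t=28): FL=S FR=W RL=W RR=S
after cmd 3 (t=36): FL=W FR=S RL=S RR=W
after cmd 4 (t=49): FL=S FR=W RL=W RR=S
after cmd 5 (t=55): FL=W FR=S RL=S RR=W
after cmd 6 (t=65): FL=S FR=W RL=W RR=S


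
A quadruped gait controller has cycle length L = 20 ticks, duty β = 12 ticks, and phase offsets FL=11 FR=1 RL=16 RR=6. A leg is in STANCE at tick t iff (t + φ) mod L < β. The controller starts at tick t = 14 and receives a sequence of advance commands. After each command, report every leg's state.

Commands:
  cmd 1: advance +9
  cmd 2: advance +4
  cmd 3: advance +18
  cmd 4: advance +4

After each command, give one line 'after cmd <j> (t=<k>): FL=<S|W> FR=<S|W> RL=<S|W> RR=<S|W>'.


after cmd 1 (t=23): FL=W FR=S RL=W RR=S
after cmd 2 (t=27): FL=W FR=S RL=S RR=W
after cmd 3 (t=45): FL=W FR=S RL=S RR=S
after cmd 4 (t=49): FL=S FR=S RL=S RR=W

start t=14: FL=S FR=W RL=S RR=S
cmd 1: advance +9 → t=23, phase=(14,4,19,9) → FL=W FR=S RL=W RR=S
cmd 2: advance +4 → t=27, phase=(18,8,3,13) → FL=W FR=S RL=S RR=W
cmd 3: advance +18 → t=45, phase=(16,6,1,11) → FL=W FR=S RL=S RR=S
cmd 4: advance +4 → t=49, phase=(0,10,5,15) → FL=S FR=S RL=S RR=W


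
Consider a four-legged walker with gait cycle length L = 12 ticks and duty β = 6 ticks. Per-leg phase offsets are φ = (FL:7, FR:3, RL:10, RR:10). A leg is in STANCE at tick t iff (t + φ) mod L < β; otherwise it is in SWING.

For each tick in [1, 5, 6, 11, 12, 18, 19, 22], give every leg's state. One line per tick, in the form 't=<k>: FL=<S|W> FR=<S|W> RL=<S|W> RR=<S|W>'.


t=1: phase=(8,4,11,11) vs β=6 → FL=W FR=S RL=W RR=W
t=5: phase=(0,8,3,3) vs β=6 → FL=S FR=W RL=S RR=S
t=6: phase=(1,9,4,4) vs β=6 → FL=S FR=W RL=S RR=S
t=11: phase=(6,2,9,9) vs β=6 → FL=W FR=S RL=W RR=W
t=12: phase=(7,3,10,10) vs β=6 → FL=W FR=S RL=W RR=W
t=18: phase=(1,9,4,4) vs β=6 → FL=S FR=W RL=S RR=S
t=19: phase=(2,10,5,5) vs β=6 → FL=S FR=W RL=S RR=S
t=22: phase=(5,1,8,8) vs β=6 → FL=S FR=S RL=W RR=W

t=1: FL=W FR=S RL=W RR=W
t=5: FL=S FR=W RL=S RR=S
t=6: FL=S FR=W RL=S RR=S
t=11: FL=W FR=S RL=W RR=W
t=12: FL=W FR=S RL=W RR=W
t=18: FL=S FR=W RL=S RR=S
t=19: FL=S FR=W RL=S RR=S
t=22: FL=S FR=S RL=W RR=W


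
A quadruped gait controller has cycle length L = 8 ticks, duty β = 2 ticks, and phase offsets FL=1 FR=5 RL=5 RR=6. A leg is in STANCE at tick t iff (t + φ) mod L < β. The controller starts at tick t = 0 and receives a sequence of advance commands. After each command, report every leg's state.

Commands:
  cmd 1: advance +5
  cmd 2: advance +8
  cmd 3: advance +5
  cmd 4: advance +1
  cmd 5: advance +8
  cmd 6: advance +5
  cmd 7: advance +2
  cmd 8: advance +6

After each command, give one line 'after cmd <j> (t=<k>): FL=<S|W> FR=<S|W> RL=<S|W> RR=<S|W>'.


start t=0: FL=S FR=W RL=W RR=W
cmd 1: advance +5 → t=5, phase=(6,2,2,3) → FL=W FR=W RL=W RR=W
cmd 2: advance +8 → t=13, phase=(6,2,2,3) → FL=W FR=W RL=W RR=W
cmd 3: advance +5 → t=18, phase=(3,7,7,0) → FL=W FR=W RL=W RR=S
cmd 4: advance +1 → t=19, phase=(4,0,0,1) → FL=W FR=S RL=S RR=S
cmd 5: advance +8 → t=27, phase=(4,0,0,1) → FL=W FR=S RL=S RR=S
cmd 6: advance +5 → t=32, phase=(1,5,5,6) → FL=S FR=W RL=W RR=W
cmd 7: advance +2 → t=34, phase=(3,7,7,0) → FL=W FR=W RL=W RR=S
cmd 8: advance +6 → t=40, phase=(1,5,5,6) → FL=S FR=W RL=W RR=W

after cmd 1 (t=5): FL=W FR=W RL=W RR=W
after cmd 2 (t=13): FL=W FR=W RL=W RR=W
after cmd 3 (t=18): FL=W FR=W RL=W RR=S
after cmd 4 (t=19): FL=W FR=S RL=S RR=S
after cmd 5 (t=27): FL=W FR=S RL=S RR=S
after cmd 6 (t=32): FL=S FR=W RL=W RR=W
after cmd 7 (t=34): FL=W FR=W RL=W RR=S
after cmd 8 (t=40): FL=S FR=W RL=W RR=W


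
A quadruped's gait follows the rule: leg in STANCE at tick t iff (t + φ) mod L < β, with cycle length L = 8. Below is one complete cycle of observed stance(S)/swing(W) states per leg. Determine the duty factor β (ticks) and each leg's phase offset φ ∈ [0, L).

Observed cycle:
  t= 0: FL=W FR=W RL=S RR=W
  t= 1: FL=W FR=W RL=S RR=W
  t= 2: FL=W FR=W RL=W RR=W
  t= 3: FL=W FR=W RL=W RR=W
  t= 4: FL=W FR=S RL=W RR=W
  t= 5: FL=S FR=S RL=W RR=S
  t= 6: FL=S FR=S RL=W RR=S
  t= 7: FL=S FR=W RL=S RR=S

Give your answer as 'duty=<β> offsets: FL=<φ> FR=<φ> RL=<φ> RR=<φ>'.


duty=3 offsets: FL=3 FR=4 RL=1 RR=3

duty β = stance ticks per leg = 3
FL: stance ticks = 3; W→S at t=5 → φ=3
FR: stance ticks = 3; W→S at t=4 → φ=4
RL: stance ticks = 3; W→S at t=7 → φ=1
RR: stance ticks = 3; W→S at t=5 → φ=3


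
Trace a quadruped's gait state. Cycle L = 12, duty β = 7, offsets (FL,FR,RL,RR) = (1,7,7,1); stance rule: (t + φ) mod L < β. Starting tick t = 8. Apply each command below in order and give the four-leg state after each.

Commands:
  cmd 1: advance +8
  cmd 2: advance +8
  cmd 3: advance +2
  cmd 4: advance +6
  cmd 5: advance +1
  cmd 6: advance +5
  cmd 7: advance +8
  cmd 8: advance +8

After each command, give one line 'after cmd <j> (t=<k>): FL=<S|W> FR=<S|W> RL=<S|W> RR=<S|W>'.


after cmd 1 (t=16): FL=S FR=W RL=W RR=S
after cmd 2 (t=24): FL=S FR=W RL=W RR=S
after cmd 3 (t=26): FL=S FR=W RL=W RR=S
after cmd 4 (t=32): FL=W FR=S RL=S RR=W
after cmd 5 (t=33): FL=W FR=S RL=S RR=W
after cmd 6 (t=38): FL=S FR=W RL=W RR=S
after cmd 7 (t=46): FL=W FR=S RL=S RR=W
after cmd 8 (t=54): FL=W FR=S RL=S RR=W

start t=8: FL=W FR=S RL=S RR=W
cmd 1: advance +8 → t=16, phase=(5,11,11,5) → FL=S FR=W RL=W RR=S
cmd 2: advance +8 → t=24, phase=(1,7,7,1) → FL=S FR=W RL=W RR=S
cmd 3: advance +2 → t=26, phase=(3,9,9,3) → FL=S FR=W RL=W RR=S
cmd 4: advance +6 → t=32, phase=(9,3,3,9) → FL=W FR=S RL=S RR=W
cmd 5: advance +1 → t=33, phase=(10,4,4,10) → FL=W FR=S RL=S RR=W
cmd 6: advance +5 → t=38, phase=(3,9,9,3) → FL=S FR=W RL=W RR=S
cmd 7: advance +8 → t=46, phase=(11,5,5,11) → FL=W FR=S RL=S RR=W
cmd 8: advance +8 → t=54, phase=(7,1,1,7) → FL=W FR=S RL=S RR=W


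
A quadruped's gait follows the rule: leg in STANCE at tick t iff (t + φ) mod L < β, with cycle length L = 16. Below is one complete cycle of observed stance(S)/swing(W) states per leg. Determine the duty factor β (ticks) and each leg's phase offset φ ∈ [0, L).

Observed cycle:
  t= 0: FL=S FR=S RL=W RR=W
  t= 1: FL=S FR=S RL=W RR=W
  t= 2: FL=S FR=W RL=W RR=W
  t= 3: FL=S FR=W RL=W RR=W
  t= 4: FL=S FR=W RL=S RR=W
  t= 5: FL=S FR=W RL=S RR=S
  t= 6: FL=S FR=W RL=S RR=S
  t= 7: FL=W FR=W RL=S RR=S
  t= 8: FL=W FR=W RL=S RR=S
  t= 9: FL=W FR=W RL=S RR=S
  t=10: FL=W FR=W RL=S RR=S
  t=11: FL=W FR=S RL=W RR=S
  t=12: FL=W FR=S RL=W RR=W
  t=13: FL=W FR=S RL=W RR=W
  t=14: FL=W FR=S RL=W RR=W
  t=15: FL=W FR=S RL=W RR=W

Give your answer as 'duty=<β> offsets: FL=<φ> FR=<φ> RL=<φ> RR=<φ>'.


duty β = stance ticks per leg = 7
FL: stance ticks = 7; W→S at t=0 → φ=0
FR: stance ticks = 7; W→S at t=11 → φ=5
RL: stance ticks = 7; W→S at t=4 → φ=12
RR: stance ticks = 7; W→S at t=5 → φ=11

duty=7 offsets: FL=0 FR=5 RL=12 RR=11


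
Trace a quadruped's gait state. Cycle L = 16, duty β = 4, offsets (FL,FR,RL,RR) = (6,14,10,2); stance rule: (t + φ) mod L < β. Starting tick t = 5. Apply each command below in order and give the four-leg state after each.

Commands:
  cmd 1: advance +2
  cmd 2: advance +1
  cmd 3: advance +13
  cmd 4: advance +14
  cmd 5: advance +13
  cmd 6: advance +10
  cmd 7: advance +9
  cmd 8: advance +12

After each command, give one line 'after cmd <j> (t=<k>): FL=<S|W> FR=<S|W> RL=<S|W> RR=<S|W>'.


after cmd 1 (t=7): FL=W FR=W RL=S RR=W
after cmd 2 (t=8): FL=W FR=W RL=S RR=W
after cmd 3 (t=21): FL=W FR=S RL=W RR=W
after cmd 4 (t=35): FL=W FR=S RL=W RR=W
after cmd 5 (t=48): FL=W FR=W RL=W RR=S
after cmd 6 (t=58): FL=S FR=W RL=W RR=W
after cmd 7 (t=67): FL=W FR=S RL=W RR=W
after cmd 8 (t=79): FL=W FR=W RL=W RR=S

start t=5: FL=W FR=S RL=W RR=W
cmd 1: advance +2 → t=7, phase=(13,5,1,9) → FL=W FR=W RL=S RR=W
cmd 2: advance +1 → t=8, phase=(14,6,2,10) → FL=W FR=W RL=S RR=W
cmd 3: advance +13 → t=21, phase=(11,3,15,7) → FL=W FR=S RL=W RR=W
cmd 4: advance +14 → t=35, phase=(9,1,13,5) → FL=W FR=S RL=W RR=W
cmd 5: advance +13 → t=48, phase=(6,14,10,2) → FL=W FR=W RL=W RR=S
cmd 6: advance +10 → t=58, phase=(0,8,4,12) → FL=S FR=W RL=W RR=W
cmd 7: advance +9 → t=67, phase=(9,1,13,5) → FL=W FR=S RL=W RR=W
cmd 8: advance +12 → t=79, phase=(5,13,9,1) → FL=W FR=W RL=W RR=S


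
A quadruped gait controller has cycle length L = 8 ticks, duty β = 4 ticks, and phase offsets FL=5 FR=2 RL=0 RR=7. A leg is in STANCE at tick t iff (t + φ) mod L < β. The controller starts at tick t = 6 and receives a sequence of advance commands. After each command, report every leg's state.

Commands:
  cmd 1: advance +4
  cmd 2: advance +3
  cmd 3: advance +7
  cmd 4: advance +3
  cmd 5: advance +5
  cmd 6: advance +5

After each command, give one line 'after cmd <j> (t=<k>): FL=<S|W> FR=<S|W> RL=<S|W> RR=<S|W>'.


after cmd 1 (t=10): FL=W FR=W RL=S RR=S
after cmd 2 (t=13): FL=S FR=W RL=W RR=W
after cmd 3 (t=20): FL=S FR=W RL=W RR=S
after cmd 4 (t=23): FL=W FR=S RL=W RR=W
after cmd 5 (t=28): FL=S FR=W RL=W RR=S
after cmd 6 (t=33): FL=W FR=S RL=S RR=S

start t=6: FL=S FR=S RL=W RR=W
cmd 1: advance +4 → t=10, phase=(7,4,2,1) → FL=W FR=W RL=S RR=S
cmd 2: advance +3 → t=13, phase=(2,7,5,4) → FL=S FR=W RL=W RR=W
cmd 3: advance +7 → t=20, phase=(1,6,4,3) → FL=S FR=W RL=W RR=S
cmd 4: advance +3 → t=23, phase=(4,1,7,6) → FL=W FR=S RL=W RR=W
cmd 5: advance +5 → t=28, phase=(1,6,4,3) → FL=S FR=W RL=W RR=S
cmd 6: advance +5 → t=33, phase=(6,3,1,0) → FL=W FR=S RL=S RR=S


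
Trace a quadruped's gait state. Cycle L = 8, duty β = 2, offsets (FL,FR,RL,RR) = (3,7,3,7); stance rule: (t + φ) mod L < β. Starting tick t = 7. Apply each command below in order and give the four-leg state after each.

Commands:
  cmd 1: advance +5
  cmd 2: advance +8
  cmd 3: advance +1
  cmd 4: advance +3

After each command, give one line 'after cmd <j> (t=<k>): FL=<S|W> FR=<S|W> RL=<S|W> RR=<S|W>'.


after cmd 1 (t=12): FL=W FR=W RL=W RR=W
after cmd 2 (t=20): FL=W FR=W RL=W RR=W
after cmd 3 (t=21): FL=S FR=W RL=S RR=W
after cmd 4 (t=24): FL=W FR=W RL=W RR=W

start t=7: FL=W FR=W RL=W RR=W
cmd 1: advance +5 → t=12, phase=(7,3,7,3) → FL=W FR=W RL=W RR=W
cmd 2: advance +8 → t=20, phase=(7,3,7,3) → FL=W FR=W RL=W RR=W
cmd 3: advance +1 → t=21, phase=(0,4,0,4) → FL=S FR=W RL=S RR=W
cmd 4: advance +3 → t=24, phase=(3,7,3,7) → FL=W FR=W RL=W RR=W


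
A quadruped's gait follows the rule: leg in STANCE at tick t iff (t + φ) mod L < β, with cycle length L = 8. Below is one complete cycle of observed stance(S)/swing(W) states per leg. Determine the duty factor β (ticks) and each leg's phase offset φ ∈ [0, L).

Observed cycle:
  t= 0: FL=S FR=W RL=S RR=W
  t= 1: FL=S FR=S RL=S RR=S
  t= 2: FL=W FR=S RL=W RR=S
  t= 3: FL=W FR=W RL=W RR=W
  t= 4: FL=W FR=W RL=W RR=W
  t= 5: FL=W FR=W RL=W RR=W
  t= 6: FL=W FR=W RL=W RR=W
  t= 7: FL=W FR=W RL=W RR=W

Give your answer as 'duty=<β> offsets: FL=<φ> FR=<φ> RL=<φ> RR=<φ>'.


duty β = stance ticks per leg = 2
FL: stance ticks = 2; W→S at t=0 → φ=0
FR: stance ticks = 2; W→S at t=1 → φ=7
RL: stance ticks = 2; W→S at t=0 → φ=0
RR: stance ticks = 2; W→S at t=1 → φ=7

duty=2 offsets: FL=0 FR=7 RL=0 RR=7


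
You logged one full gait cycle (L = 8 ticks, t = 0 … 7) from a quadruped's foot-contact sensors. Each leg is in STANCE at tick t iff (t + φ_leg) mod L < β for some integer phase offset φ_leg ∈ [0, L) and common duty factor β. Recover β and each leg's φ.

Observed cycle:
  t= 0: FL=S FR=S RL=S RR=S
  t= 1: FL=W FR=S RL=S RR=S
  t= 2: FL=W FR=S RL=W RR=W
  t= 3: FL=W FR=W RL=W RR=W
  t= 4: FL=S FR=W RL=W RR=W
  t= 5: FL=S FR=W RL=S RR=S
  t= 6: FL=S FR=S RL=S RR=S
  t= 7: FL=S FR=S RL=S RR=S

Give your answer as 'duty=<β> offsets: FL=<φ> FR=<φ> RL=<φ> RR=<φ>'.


duty=5 offsets: FL=4 FR=2 RL=3 RR=3

duty β = stance ticks per leg = 5
FL: stance ticks = 5; W→S at t=4 → φ=4
FR: stance ticks = 5; W→S at t=6 → φ=2
RL: stance ticks = 5; W→S at t=5 → φ=3
RR: stance ticks = 5; W→S at t=5 → φ=3


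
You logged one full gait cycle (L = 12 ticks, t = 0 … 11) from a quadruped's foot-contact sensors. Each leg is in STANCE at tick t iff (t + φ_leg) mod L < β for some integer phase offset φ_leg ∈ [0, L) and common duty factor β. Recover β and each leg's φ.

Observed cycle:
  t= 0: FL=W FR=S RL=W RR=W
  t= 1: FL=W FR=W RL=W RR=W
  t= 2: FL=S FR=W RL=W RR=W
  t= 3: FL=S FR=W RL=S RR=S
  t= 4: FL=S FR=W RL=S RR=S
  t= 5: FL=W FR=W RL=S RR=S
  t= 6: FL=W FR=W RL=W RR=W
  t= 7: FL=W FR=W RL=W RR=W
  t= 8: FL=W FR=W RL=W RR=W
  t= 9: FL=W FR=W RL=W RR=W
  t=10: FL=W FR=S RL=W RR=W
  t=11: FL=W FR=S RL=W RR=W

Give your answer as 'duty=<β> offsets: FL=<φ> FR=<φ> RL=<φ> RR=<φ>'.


duty=3 offsets: FL=10 FR=2 RL=9 RR=9

duty β = stance ticks per leg = 3
FL: stance ticks = 3; W→S at t=2 → φ=10
FR: stance ticks = 3; W→S at t=10 → φ=2
RL: stance ticks = 3; W→S at t=3 → φ=9
RR: stance ticks = 3; W→S at t=3 → φ=9


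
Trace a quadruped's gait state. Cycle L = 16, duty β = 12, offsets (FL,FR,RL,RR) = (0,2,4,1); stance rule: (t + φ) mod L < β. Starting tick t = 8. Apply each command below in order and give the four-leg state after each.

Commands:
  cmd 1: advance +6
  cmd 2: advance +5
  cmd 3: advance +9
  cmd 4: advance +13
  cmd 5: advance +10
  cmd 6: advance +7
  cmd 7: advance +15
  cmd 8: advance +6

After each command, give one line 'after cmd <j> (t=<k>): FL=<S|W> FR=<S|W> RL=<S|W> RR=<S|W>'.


after cmd 1 (t=14): FL=W FR=S RL=S RR=W
after cmd 2 (t=19): FL=S FR=S RL=S RR=S
after cmd 3 (t=28): FL=W FR=W RL=S RR=W
after cmd 4 (t=41): FL=S FR=S RL=W RR=S
after cmd 5 (t=51): FL=S FR=S RL=S RR=S
after cmd 6 (t=58): FL=S FR=W RL=W RR=S
after cmd 7 (t=73): FL=S FR=S RL=W RR=S
after cmd 8 (t=79): FL=W FR=S RL=S RR=S

start t=8: FL=S FR=S RL=W RR=S
cmd 1: advance +6 → t=14, phase=(14,0,2,15) → FL=W FR=S RL=S RR=W
cmd 2: advance +5 → t=19, phase=(3,5,7,4) → FL=S FR=S RL=S RR=S
cmd 3: advance +9 → t=28, phase=(12,14,0,13) → FL=W FR=W RL=S RR=W
cmd 4: advance +13 → t=41, phase=(9,11,13,10) → FL=S FR=S RL=W RR=S
cmd 5: advance +10 → t=51, phase=(3,5,7,4) → FL=S FR=S RL=S RR=S
cmd 6: advance +7 → t=58, phase=(10,12,14,11) → FL=S FR=W RL=W RR=S
cmd 7: advance +15 → t=73, phase=(9,11,13,10) → FL=S FR=S RL=W RR=S
cmd 8: advance +6 → t=79, phase=(15,1,3,0) → FL=W FR=S RL=S RR=S


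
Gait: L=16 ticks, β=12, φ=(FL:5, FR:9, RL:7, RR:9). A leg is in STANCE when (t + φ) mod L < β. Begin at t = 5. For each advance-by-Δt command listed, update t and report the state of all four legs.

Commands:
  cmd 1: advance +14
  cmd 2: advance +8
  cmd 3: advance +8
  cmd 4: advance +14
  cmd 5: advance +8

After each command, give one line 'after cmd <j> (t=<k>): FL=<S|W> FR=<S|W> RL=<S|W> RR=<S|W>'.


start t=5: FL=S FR=W RL=W RR=W
cmd 1: advance +14 → t=19, phase=(8,12,10,12) → FL=S FR=W RL=S RR=W
cmd 2: advance +8 → t=27, phase=(0,4,2,4) → FL=S FR=S RL=S RR=S
cmd 3: advance +8 → t=35, phase=(8,12,10,12) → FL=S FR=W RL=S RR=W
cmd 4: advance +14 → t=49, phase=(6,10,8,10) → FL=S FR=S RL=S RR=S
cmd 5: advance +8 → t=57, phase=(14,2,0,2) → FL=W FR=S RL=S RR=S

after cmd 1 (t=19): FL=S FR=W RL=S RR=W
after cmd 2 (t=27): FL=S FR=S RL=S RR=S
after cmd 3 (t=35): FL=S FR=W RL=S RR=W
after cmd 4 (t=49): FL=S FR=S RL=S RR=S
after cmd 5 (t=57): FL=W FR=S RL=S RR=S


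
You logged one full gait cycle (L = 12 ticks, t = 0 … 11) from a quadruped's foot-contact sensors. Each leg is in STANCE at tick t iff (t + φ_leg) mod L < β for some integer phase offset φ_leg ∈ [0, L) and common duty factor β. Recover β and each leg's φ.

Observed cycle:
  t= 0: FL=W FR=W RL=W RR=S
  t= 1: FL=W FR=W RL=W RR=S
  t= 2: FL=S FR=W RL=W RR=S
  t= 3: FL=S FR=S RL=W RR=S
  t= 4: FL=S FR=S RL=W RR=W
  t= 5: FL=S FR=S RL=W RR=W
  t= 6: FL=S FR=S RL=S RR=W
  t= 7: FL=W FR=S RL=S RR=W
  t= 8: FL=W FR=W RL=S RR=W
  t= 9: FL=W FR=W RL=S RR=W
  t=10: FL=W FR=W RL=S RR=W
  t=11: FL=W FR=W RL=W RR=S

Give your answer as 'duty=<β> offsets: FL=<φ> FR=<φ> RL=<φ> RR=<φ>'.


duty β = stance ticks per leg = 5
FL: stance ticks = 5; W→S at t=2 → φ=10
FR: stance ticks = 5; W→S at t=3 → φ=9
RL: stance ticks = 5; W→S at t=6 → φ=6
RR: stance ticks = 5; W→S at t=11 → φ=1

duty=5 offsets: FL=10 FR=9 RL=6 RR=1


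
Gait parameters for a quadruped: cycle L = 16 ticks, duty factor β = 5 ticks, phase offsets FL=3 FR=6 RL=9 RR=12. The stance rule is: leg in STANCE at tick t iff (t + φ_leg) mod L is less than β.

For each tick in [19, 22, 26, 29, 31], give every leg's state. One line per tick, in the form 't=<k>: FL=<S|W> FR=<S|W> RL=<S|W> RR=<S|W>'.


t=19: FL=W FR=W RL=W RR=W
t=22: FL=W FR=W RL=W RR=S
t=26: FL=W FR=S RL=S RR=W
t=29: FL=S FR=S RL=W RR=W
t=31: FL=S FR=W RL=W RR=W

t=19: phase=(6,9,12,15) vs β=5 → FL=W FR=W RL=W RR=W
t=22: phase=(9,12,15,2) vs β=5 → FL=W FR=W RL=W RR=S
t=26: phase=(13,0,3,6) vs β=5 → FL=W FR=S RL=S RR=W
t=29: phase=(0,3,6,9) vs β=5 → FL=S FR=S RL=W RR=W
t=31: phase=(2,5,8,11) vs β=5 → FL=S FR=W RL=W RR=W


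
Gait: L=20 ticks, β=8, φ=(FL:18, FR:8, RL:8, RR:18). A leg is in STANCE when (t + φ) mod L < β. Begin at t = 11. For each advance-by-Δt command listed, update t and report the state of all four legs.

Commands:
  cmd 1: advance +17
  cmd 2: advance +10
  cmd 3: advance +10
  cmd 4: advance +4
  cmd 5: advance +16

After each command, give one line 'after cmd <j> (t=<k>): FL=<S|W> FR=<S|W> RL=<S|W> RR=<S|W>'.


start t=11: FL=W FR=W RL=W RR=W
cmd 1: advance +17 → t=28, phase=(6,16,16,6) → FL=S FR=W RL=W RR=S
cmd 2: advance +10 → t=38, phase=(16,6,6,16) → FL=W FR=S RL=S RR=W
cmd 3: advance +10 → t=48, phase=(6,16,16,6) → FL=S FR=W RL=W RR=S
cmd 4: advance +4 → t=52, phase=(10,0,0,10) → FL=W FR=S RL=S RR=W
cmd 5: advance +16 → t=68, phase=(6,16,16,6) → FL=S FR=W RL=W RR=S

after cmd 1 (t=28): FL=S FR=W RL=W RR=S
after cmd 2 (t=38): FL=W FR=S RL=S RR=W
after cmd 3 (t=48): FL=S FR=W RL=W RR=S
after cmd 4 (t=52): FL=W FR=S RL=S RR=W
after cmd 5 (t=68): FL=S FR=W RL=W RR=S


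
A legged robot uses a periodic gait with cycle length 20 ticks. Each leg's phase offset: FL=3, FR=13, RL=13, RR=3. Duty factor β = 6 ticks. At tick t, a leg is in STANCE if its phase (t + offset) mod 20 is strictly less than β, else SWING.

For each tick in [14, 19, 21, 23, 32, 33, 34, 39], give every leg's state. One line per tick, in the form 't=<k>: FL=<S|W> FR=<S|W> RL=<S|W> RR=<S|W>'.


t=14: FL=W FR=W RL=W RR=W
t=19: FL=S FR=W RL=W RR=S
t=21: FL=S FR=W RL=W RR=S
t=23: FL=W FR=W RL=W RR=W
t=32: FL=W FR=S RL=S RR=W
t=33: FL=W FR=W RL=W RR=W
t=34: FL=W FR=W RL=W RR=W
t=39: FL=S FR=W RL=W RR=S

t=14: phase=(17,7,7,17) vs β=6 → FL=W FR=W RL=W RR=W
t=19: phase=(2,12,12,2) vs β=6 → FL=S FR=W RL=W RR=S
t=21: phase=(4,14,14,4) vs β=6 → FL=S FR=W RL=W RR=S
t=23: phase=(6,16,16,6) vs β=6 → FL=W FR=W RL=W RR=W
t=32: phase=(15,5,5,15) vs β=6 → FL=W FR=S RL=S RR=W
t=33: phase=(16,6,6,16) vs β=6 → FL=W FR=W RL=W RR=W
t=34: phase=(17,7,7,17) vs β=6 → FL=W FR=W RL=W RR=W
t=39: phase=(2,12,12,2) vs β=6 → FL=S FR=W RL=W RR=S


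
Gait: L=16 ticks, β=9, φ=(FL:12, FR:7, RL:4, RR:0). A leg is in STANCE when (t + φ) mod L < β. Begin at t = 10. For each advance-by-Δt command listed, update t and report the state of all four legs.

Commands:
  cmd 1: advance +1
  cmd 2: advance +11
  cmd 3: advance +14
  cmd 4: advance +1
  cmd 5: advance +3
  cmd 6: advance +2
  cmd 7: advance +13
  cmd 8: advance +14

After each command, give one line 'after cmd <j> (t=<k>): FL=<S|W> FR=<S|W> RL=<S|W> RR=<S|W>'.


after cmd 1 (t=11): FL=S FR=S RL=W RR=W
after cmd 2 (t=22): FL=S FR=W RL=W RR=S
after cmd 3 (t=36): FL=S FR=W RL=S RR=S
after cmd 4 (t=37): FL=S FR=W RL=W RR=S
after cmd 5 (t=40): FL=S FR=W RL=W RR=S
after cmd 6 (t=42): FL=S FR=S RL=W RR=W
after cmd 7 (t=55): FL=S FR=W RL=W RR=S
after cmd 8 (t=69): FL=S FR=W RL=W RR=S

start t=10: FL=S FR=S RL=W RR=W
cmd 1: advance +1 → t=11, phase=(7,2,15,11) → FL=S FR=S RL=W RR=W
cmd 2: advance +11 → t=22, phase=(2,13,10,6) → FL=S FR=W RL=W RR=S
cmd 3: advance +14 → t=36, phase=(0,11,8,4) → FL=S FR=W RL=S RR=S
cmd 4: advance +1 → t=37, phase=(1,12,9,5) → FL=S FR=W RL=W RR=S
cmd 5: advance +3 → t=40, phase=(4,15,12,8) → FL=S FR=W RL=W RR=S
cmd 6: advance +2 → t=42, phase=(6,1,14,10) → FL=S FR=S RL=W RR=W
cmd 7: advance +13 → t=55, phase=(3,14,11,7) → FL=S FR=W RL=W RR=S
cmd 8: advance +14 → t=69, phase=(1,12,9,5) → FL=S FR=W RL=W RR=S


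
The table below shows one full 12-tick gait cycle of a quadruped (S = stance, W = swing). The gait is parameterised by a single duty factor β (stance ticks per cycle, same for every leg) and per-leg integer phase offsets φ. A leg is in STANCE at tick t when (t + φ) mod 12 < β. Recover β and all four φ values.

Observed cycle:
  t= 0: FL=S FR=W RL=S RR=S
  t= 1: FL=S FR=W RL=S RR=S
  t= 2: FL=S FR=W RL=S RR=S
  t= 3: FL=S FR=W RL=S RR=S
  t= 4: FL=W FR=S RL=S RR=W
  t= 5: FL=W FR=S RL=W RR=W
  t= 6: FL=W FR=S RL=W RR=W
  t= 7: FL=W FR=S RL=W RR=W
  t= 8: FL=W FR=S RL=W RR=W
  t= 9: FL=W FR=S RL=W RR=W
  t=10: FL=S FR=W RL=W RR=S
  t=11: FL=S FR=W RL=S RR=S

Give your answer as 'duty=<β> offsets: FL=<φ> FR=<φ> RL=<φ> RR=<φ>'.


duty β = stance ticks per leg = 6
FL: stance ticks = 6; W→S at t=10 → φ=2
FR: stance ticks = 6; W→S at t=4 → φ=8
RL: stance ticks = 6; W→S at t=11 → φ=1
RR: stance ticks = 6; W→S at t=10 → φ=2

duty=6 offsets: FL=2 FR=8 RL=1 RR=2


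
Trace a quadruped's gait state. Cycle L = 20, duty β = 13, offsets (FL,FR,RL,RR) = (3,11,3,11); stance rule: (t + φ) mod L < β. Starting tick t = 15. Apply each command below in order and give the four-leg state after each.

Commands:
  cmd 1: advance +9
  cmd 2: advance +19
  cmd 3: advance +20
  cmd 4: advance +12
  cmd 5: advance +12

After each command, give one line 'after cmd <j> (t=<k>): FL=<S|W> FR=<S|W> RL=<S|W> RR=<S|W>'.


after cmd 1 (t=24): FL=S FR=W RL=S RR=W
after cmd 2 (t=43): FL=S FR=W RL=S RR=W
after cmd 3 (t=63): FL=S FR=W RL=S RR=W
after cmd 4 (t=75): FL=W FR=S RL=W RR=S
after cmd 5 (t=87): FL=S FR=W RL=S RR=W

start t=15: FL=W FR=S RL=W RR=S
cmd 1: advance +9 → t=24, phase=(7,15,7,15) → FL=S FR=W RL=S RR=W
cmd 2: advance +19 → t=43, phase=(6,14,6,14) → FL=S FR=W RL=S RR=W
cmd 3: advance +20 → t=63, phase=(6,14,6,14) → FL=S FR=W RL=S RR=W
cmd 4: advance +12 → t=75, phase=(18,6,18,6) → FL=W FR=S RL=W RR=S
cmd 5: advance +12 → t=87, phase=(10,18,10,18) → FL=S FR=W RL=S RR=W


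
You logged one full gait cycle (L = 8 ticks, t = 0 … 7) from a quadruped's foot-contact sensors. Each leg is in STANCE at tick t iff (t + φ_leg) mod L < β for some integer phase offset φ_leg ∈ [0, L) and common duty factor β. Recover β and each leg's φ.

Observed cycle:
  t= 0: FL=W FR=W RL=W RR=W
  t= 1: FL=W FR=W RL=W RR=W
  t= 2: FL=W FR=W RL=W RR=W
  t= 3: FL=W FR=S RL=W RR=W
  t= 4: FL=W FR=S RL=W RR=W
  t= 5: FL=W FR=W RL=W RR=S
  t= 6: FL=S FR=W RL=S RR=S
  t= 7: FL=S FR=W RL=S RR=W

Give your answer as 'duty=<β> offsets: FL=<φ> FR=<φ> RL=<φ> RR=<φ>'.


duty=2 offsets: FL=2 FR=5 RL=2 RR=3

duty β = stance ticks per leg = 2
FL: stance ticks = 2; W→S at t=6 → φ=2
FR: stance ticks = 2; W→S at t=3 → φ=5
RL: stance ticks = 2; W→S at t=6 → φ=2
RR: stance ticks = 2; W→S at t=5 → φ=3


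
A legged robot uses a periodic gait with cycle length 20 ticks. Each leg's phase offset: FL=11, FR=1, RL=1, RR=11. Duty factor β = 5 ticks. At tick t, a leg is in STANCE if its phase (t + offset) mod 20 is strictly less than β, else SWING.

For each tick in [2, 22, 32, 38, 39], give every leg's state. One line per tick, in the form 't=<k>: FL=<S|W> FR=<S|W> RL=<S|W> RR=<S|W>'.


t=2: FL=W FR=S RL=S RR=W
t=22: FL=W FR=S RL=S RR=W
t=32: FL=S FR=W RL=W RR=S
t=38: FL=W FR=W RL=W RR=W
t=39: FL=W FR=S RL=S RR=W

t=2: phase=(13,3,3,13) vs β=5 → FL=W FR=S RL=S RR=W
t=22: phase=(13,3,3,13) vs β=5 → FL=W FR=S RL=S RR=W
t=32: phase=(3,13,13,3) vs β=5 → FL=S FR=W RL=W RR=S
t=38: phase=(9,19,19,9) vs β=5 → FL=W FR=W RL=W RR=W
t=39: phase=(10,0,0,10) vs β=5 → FL=W FR=S RL=S RR=W


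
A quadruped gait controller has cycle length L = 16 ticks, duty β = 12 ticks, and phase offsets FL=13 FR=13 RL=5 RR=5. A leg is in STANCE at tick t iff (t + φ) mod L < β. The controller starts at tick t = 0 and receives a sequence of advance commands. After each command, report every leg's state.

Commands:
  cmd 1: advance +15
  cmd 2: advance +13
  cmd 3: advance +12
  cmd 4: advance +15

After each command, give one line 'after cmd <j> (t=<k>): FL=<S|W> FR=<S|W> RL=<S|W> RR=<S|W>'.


start t=0: FL=W FR=W RL=S RR=S
cmd 1: advance +15 → t=15, phase=(12,12,4,4) → FL=W FR=W RL=S RR=S
cmd 2: advance +13 → t=28, phase=(9,9,1,1) → FL=S FR=S RL=S RR=S
cmd 3: advance +12 → t=40, phase=(5,5,13,13) → FL=S FR=S RL=W RR=W
cmd 4: advance +15 → t=55, phase=(4,4,12,12) → FL=S FR=S RL=W RR=W

after cmd 1 (t=15): FL=W FR=W RL=S RR=S
after cmd 2 (t=28): FL=S FR=S RL=S RR=S
after cmd 3 (t=40): FL=S FR=S RL=W RR=W
after cmd 4 (t=55): FL=S FR=S RL=W RR=W


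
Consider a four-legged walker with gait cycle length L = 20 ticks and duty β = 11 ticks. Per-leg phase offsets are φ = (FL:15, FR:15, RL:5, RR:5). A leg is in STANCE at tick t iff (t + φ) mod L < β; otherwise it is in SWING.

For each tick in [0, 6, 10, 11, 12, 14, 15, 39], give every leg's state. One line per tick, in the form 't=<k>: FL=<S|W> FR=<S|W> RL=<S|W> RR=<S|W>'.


t=0: FL=W FR=W RL=S RR=S
t=6: FL=S FR=S RL=W RR=W
t=10: FL=S FR=S RL=W RR=W
t=11: FL=S FR=S RL=W RR=W
t=12: FL=S FR=S RL=W RR=W
t=14: FL=S FR=S RL=W RR=W
t=15: FL=S FR=S RL=S RR=S
t=39: FL=W FR=W RL=S RR=S

t=0: phase=(15,15,5,5) vs β=11 → FL=W FR=W RL=S RR=S
t=6: phase=(1,1,11,11) vs β=11 → FL=S FR=S RL=W RR=W
t=10: phase=(5,5,15,15) vs β=11 → FL=S FR=S RL=W RR=W
t=11: phase=(6,6,16,16) vs β=11 → FL=S FR=S RL=W RR=W
t=12: phase=(7,7,17,17) vs β=11 → FL=S FR=S RL=W RR=W
t=14: phase=(9,9,19,19) vs β=11 → FL=S FR=S RL=W RR=W
t=15: phase=(10,10,0,0) vs β=11 → FL=S FR=S RL=S RR=S
t=39: phase=(14,14,4,4) vs β=11 → FL=W FR=W RL=S RR=S


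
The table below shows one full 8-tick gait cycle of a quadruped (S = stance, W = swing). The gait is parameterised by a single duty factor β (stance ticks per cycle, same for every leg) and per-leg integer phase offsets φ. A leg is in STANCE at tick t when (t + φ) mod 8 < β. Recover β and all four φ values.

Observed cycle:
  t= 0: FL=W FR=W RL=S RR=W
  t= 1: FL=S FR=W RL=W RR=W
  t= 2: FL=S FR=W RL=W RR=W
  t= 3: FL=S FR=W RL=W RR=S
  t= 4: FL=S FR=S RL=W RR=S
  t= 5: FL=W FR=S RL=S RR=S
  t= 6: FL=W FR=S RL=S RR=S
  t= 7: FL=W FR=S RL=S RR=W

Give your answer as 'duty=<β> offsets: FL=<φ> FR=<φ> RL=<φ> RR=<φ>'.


duty=4 offsets: FL=7 FR=4 RL=3 RR=5

duty β = stance ticks per leg = 4
FL: stance ticks = 4; W→S at t=1 → φ=7
FR: stance ticks = 4; W→S at t=4 → φ=4
RL: stance ticks = 4; W→S at t=5 → φ=3
RR: stance ticks = 4; W→S at t=3 → φ=5


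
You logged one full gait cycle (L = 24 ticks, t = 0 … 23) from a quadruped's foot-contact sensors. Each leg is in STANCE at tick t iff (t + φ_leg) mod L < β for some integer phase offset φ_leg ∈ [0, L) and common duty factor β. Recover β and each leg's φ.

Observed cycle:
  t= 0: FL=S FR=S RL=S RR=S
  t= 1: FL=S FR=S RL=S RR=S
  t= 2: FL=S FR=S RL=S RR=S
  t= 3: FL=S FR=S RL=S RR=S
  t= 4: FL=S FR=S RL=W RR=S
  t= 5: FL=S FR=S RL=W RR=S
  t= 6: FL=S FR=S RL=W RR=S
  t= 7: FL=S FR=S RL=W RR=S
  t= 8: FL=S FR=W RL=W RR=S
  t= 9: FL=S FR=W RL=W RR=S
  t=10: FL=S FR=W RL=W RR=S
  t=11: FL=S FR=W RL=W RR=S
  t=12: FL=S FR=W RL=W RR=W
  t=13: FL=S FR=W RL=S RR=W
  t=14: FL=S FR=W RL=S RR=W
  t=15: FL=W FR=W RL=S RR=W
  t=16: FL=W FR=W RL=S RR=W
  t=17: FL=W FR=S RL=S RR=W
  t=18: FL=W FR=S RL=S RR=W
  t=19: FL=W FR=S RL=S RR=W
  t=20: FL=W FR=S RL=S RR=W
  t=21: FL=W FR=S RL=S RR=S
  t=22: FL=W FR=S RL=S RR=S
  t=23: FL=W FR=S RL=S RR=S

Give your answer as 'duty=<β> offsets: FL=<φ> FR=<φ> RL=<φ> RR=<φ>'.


duty=15 offsets: FL=0 FR=7 RL=11 RR=3

duty β = stance ticks per leg = 15
FL: stance ticks = 15; W→S at t=0 → φ=0
FR: stance ticks = 15; W→S at t=17 → φ=7
RL: stance ticks = 15; W→S at t=13 → φ=11
RR: stance ticks = 15; W→S at t=21 → φ=3


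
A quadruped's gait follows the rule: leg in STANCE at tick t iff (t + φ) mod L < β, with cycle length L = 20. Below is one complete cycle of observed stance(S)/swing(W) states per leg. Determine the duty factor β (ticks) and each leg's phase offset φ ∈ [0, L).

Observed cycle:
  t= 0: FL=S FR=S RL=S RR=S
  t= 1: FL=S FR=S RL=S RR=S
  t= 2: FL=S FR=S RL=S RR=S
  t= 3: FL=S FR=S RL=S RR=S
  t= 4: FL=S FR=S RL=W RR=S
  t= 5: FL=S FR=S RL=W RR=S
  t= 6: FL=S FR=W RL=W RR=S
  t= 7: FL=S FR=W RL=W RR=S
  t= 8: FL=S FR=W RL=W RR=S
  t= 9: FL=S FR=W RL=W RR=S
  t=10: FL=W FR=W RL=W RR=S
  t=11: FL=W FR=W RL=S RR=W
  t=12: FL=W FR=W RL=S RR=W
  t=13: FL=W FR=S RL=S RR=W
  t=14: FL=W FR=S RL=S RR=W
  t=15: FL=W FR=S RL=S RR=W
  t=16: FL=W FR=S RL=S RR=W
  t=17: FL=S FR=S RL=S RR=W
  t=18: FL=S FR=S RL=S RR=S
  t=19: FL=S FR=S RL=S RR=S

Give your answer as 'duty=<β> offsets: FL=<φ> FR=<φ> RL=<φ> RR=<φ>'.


duty β = stance ticks per leg = 13
FL: stance ticks = 13; W→S at t=17 → φ=3
FR: stance ticks = 13; W→S at t=13 → φ=7
RL: stance ticks = 13; W→S at t=11 → φ=9
RR: stance ticks = 13; W→S at t=18 → φ=2

duty=13 offsets: FL=3 FR=7 RL=9 RR=2


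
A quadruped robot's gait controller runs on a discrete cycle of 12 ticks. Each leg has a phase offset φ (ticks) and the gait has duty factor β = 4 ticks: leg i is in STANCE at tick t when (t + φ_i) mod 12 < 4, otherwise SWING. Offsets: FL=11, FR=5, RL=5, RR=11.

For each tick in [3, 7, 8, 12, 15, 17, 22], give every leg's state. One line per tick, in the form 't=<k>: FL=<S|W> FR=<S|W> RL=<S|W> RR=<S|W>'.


t=3: phase=(2,8,8,2) vs β=4 → FL=S FR=W RL=W RR=S
t=7: phase=(6,0,0,6) vs β=4 → FL=W FR=S RL=S RR=W
t=8: phase=(7,1,1,7) vs β=4 → FL=W FR=S RL=S RR=W
t=12: phase=(11,5,5,11) vs β=4 → FL=W FR=W RL=W RR=W
t=15: phase=(2,8,8,2) vs β=4 → FL=S FR=W RL=W RR=S
t=17: phase=(4,10,10,4) vs β=4 → FL=W FR=W RL=W RR=W
t=22: phase=(9,3,3,9) vs β=4 → FL=W FR=S RL=S RR=W

t=3: FL=S FR=W RL=W RR=S
t=7: FL=W FR=S RL=S RR=W
t=8: FL=W FR=S RL=S RR=W
t=12: FL=W FR=W RL=W RR=W
t=15: FL=S FR=W RL=W RR=S
t=17: FL=W FR=W RL=W RR=W
t=22: FL=W FR=S RL=S RR=W


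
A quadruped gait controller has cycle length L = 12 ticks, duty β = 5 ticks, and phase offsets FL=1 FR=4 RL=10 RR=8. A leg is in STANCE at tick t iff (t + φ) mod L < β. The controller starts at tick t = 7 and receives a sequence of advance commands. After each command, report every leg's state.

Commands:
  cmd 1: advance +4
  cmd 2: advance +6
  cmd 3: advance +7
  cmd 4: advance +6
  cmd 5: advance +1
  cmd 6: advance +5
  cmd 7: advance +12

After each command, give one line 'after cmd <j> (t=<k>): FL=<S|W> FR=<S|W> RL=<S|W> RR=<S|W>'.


start t=7: FL=W FR=W RL=W RR=S
cmd 1: advance +4 → t=11, phase=(0,3,9,7) → FL=S FR=S RL=W RR=W
cmd 2: advance +6 → t=17, phase=(6,9,3,1) → FL=W FR=W RL=S RR=S
cmd 3: advance +7 → t=24, phase=(1,4,10,8) → FL=S FR=S RL=W RR=W
cmd 4: advance +6 → t=30, phase=(7,10,4,2) → FL=W FR=W RL=S RR=S
cmd 5: advance +1 → t=31, phase=(8,11,5,3) → FL=W FR=W RL=W RR=S
cmd 6: advance +5 → t=36, phase=(1,4,10,8) → FL=S FR=S RL=W RR=W
cmd 7: advance +12 → t=48, phase=(1,4,10,8) → FL=S FR=S RL=W RR=W

after cmd 1 (t=11): FL=S FR=S RL=W RR=W
after cmd 2 (t=17): FL=W FR=W RL=S RR=S
after cmd 3 (t=24): FL=S FR=S RL=W RR=W
after cmd 4 (t=30): FL=W FR=W RL=S RR=S
after cmd 5 (t=31): FL=W FR=W RL=W RR=S
after cmd 6 (t=36): FL=S FR=S RL=W RR=W
after cmd 7 (t=48): FL=S FR=S RL=W RR=W


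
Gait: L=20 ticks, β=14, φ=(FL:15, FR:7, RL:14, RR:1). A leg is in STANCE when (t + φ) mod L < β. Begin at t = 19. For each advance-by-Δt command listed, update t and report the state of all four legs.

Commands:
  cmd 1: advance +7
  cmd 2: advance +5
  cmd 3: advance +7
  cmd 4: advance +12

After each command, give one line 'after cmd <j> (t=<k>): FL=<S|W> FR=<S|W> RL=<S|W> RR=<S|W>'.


start t=19: FL=W FR=S RL=S RR=S
cmd 1: advance +7 → t=26, phase=(1,13,0,7) → FL=S FR=S RL=S RR=S
cmd 2: advance +5 → t=31, phase=(6,18,5,12) → FL=S FR=W RL=S RR=S
cmd 3: advance +7 → t=38, phase=(13,5,12,19) → FL=S FR=S RL=S RR=W
cmd 4: advance +12 → t=50, phase=(5,17,4,11) → FL=S FR=W RL=S RR=S

after cmd 1 (t=26): FL=S FR=S RL=S RR=S
after cmd 2 (t=31): FL=S FR=W RL=S RR=S
after cmd 3 (t=38): FL=S FR=S RL=S RR=W
after cmd 4 (t=50): FL=S FR=W RL=S RR=S


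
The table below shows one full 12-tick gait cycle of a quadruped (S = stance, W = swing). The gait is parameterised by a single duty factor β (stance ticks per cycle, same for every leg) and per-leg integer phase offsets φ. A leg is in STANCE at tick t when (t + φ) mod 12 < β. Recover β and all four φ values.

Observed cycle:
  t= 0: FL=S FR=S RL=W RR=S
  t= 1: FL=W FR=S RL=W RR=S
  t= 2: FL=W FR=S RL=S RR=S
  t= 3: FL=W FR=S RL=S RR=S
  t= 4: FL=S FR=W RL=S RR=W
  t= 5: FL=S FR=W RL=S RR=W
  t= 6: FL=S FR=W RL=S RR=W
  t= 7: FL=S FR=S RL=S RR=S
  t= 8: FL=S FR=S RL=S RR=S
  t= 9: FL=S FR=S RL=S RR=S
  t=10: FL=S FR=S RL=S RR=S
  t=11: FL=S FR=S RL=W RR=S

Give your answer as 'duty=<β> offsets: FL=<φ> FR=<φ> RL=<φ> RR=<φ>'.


duty=9 offsets: FL=8 FR=5 RL=10 RR=5

duty β = stance ticks per leg = 9
FL: stance ticks = 9; W→S at t=4 → φ=8
FR: stance ticks = 9; W→S at t=7 → φ=5
RL: stance ticks = 9; W→S at t=2 → φ=10
RR: stance ticks = 9; W→S at t=7 → φ=5


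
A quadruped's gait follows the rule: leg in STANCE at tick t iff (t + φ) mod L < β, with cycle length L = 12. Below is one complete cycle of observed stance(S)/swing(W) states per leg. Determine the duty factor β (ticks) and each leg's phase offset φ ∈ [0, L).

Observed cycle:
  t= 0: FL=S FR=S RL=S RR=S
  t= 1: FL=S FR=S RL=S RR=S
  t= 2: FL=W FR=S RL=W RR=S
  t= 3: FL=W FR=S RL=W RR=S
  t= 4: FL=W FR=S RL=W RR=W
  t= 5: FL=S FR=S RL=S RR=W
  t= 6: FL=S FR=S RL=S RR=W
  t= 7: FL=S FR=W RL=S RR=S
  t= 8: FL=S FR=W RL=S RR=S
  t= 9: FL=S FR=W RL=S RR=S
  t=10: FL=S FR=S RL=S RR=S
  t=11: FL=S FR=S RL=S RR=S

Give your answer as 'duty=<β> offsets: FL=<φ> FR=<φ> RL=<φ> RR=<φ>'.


duty β = stance ticks per leg = 9
FL: stance ticks = 9; W→S at t=5 → φ=7
FR: stance ticks = 9; W→S at t=10 → φ=2
RL: stance ticks = 9; W→S at t=5 → φ=7
RR: stance ticks = 9; W→S at t=7 → φ=5

duty=9 offsets: FL=7 FR=2 RL=7 RR=5


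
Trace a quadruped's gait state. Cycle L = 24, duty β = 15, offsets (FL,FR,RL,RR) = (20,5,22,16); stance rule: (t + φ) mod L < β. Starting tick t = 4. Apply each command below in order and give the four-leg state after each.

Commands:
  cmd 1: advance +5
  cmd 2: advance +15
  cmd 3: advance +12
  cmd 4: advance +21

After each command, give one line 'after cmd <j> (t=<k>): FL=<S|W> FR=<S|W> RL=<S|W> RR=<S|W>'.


start t=4: FL=S FR=S RL=S RR=W
cmd 1: advance +5 → t=9, phase=(5,14,7,1) → FL=S FR=S RL=S RR=S
cmd 2: advance +15 → t=24, phase=(20,5,22,16) → FL=W FR=S RL=W RR=W
cmd 3: advance +12 → t=36, phase=(8,17,10,4) → FL=S FR=W RL=S RR=S
cmd 4: advance +21 → t=57, phase=(5,14,7,1) → FL=S FR=S RL=S RR=S

after cmd 1 (t=9): FL=S FR=S RL=S RR=S
after cmd 2 (t=24): FL=W FR=S RL=W RR=W
after cmd 3 (t=36): FL=S FR=W RL=S RR=S
after cmd 4 (t=57): FL=S FR=S RL=S RR=S


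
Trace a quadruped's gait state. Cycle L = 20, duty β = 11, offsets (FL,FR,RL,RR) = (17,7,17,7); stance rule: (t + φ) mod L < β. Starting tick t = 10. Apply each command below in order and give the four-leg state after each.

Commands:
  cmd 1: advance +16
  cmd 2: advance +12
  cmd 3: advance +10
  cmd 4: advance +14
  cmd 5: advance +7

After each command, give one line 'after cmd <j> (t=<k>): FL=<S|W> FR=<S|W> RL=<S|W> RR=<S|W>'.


after cmd 1 (t=26): FL=S FR=W RL=S RR=W
after cmd 2 (t=38): FL=W FR=S RL=W RR=S
after cmd 3 (t=48): FL=S FR=W RL=S RR=W
after cmd 4 (t=62): FL=W FR=S RL=W RR=S
after cmd 5 (t=69): FL=S FR=W RL=S RR=W

start t=10: FL=S FR=W RL=S RR=W
cmd 1: advance +16 → t=26, phase=(3,13,3,13) → FL=S FR=W RL=S RR=W
cmd 2: advance +12 → t=38, phase=(15,5,15,5) → FL=W FR=S RL=W RR=S
cmd 3: advance +10 → t=48, phase=(5,15,5,15) → FL=S FR=W RL=S RR=W
cmd 4: advance +14 → t=62, phase=(19,9,19,9) → FL=W FR=S RL=W RR=S
cmd 5: advance +7 → t=69, phase=(6,16,6,16) → FL=S FR=W RL=S RR=W


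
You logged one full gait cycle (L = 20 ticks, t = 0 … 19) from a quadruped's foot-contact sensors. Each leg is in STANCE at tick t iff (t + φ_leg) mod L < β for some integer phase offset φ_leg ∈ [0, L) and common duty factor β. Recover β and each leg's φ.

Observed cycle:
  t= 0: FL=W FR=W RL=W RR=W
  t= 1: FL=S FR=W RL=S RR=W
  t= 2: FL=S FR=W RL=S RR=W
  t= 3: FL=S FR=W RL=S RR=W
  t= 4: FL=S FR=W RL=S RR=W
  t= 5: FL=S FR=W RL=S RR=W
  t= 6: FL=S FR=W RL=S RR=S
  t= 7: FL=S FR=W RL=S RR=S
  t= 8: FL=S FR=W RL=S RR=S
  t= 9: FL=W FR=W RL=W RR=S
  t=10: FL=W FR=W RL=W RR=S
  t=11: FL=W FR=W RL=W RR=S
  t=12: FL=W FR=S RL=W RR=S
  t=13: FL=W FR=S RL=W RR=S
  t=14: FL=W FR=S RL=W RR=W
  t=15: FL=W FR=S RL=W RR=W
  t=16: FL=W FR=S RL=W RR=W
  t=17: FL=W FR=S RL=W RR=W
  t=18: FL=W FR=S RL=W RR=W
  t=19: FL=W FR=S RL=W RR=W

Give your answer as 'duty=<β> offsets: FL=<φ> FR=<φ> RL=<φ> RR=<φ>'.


duty β = stance ticks per leg = 8
FL: stance ticks = 8; W→S at t=1 → φ=19
FR: stance ticks = 8; W→S at t=12 → φ=8
RL: stance ticks = 8; W→S at t=1 → φ=19
RR: stance ticks = 8; W→S at t=6 → φ=14

duty=8 offsets: FL=19 FR=8 RL=19 RR=14


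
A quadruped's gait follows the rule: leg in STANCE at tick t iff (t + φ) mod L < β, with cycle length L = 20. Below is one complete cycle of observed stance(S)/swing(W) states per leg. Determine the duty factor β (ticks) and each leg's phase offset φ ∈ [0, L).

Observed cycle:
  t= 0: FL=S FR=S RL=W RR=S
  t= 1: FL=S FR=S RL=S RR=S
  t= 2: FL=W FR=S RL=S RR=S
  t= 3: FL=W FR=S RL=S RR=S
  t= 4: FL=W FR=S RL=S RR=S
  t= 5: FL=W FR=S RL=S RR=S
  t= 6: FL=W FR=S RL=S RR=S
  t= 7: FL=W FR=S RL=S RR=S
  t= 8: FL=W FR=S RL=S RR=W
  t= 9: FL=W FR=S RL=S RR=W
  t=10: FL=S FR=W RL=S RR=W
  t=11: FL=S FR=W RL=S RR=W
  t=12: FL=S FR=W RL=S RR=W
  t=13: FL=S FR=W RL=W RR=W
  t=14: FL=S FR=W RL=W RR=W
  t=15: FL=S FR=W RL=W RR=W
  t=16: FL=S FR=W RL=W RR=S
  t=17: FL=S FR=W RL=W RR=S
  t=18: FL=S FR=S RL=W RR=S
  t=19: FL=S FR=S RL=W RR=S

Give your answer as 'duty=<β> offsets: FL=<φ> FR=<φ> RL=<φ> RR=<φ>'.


duty=12 offsets: FL=10 FR=2 RL=19 RR=4

duty β = stance ticks per leg = 12
FL: stance ticks = 12; W→S at t=10 → φ=10
FR: stance ticks = 12; W→S at t=18 → φ=2
RL: stance ticks = 12; W→S at t=1 → φ=19
RR: stance ticks = 12; W→S at t=16 → φ=4
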